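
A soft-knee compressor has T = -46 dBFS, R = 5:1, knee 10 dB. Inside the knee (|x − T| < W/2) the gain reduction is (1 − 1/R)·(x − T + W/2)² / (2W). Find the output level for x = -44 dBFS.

x − T + W/2 = -44 − (-46) + 5 = 7.
GR = (1 − 1/5) × 7² / 20 = 0.8 × 49 / 20 = 1.96 dB.
Output = -44 − 1.96 = -45.96 dBFS.

-45.96 dBFS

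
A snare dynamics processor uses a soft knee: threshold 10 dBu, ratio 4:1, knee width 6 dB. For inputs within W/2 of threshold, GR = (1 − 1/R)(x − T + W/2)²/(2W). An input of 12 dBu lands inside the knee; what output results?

10.4375 dBu

x − T + W/2 = 12 − 10 + 3 = 5.
GR = (1 − 1/4) × 5² / 12 = 0.75 × 25 / 12 = 1.5625 dB.
Output = 12 − 1.5625 = 10.4375 dBu.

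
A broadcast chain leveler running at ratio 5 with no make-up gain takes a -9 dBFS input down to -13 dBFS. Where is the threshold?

Input is 5 dB above T (since output overshoot × R = input overshoot: (-13 − T)·5 = -9 − T gives T = -14 dBFS).
Check: -14 + (-9 − (-14))/5 = -14 + 1 = -13 dBFS. ✓

-14 dBFS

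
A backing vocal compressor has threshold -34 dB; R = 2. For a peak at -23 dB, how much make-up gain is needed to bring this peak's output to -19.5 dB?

9 dB

Overshoot 11 dB → 11/2 = 5.5 dB after compression, so the compressed level is -34 + 5.5 = -28.5 dB.
Make-up = target − compressed = -19.5 − (-28.5) = 9 dB.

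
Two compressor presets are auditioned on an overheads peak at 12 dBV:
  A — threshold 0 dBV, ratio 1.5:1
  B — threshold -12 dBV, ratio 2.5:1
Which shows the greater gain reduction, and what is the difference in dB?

B, by 10.4 dB

A: overshoot 12 dB → output overshoot 8 dB → GR 4 dB.
B: overshoot 24 dB → output overshoot 9.6 dB → GR 14.4 dB.
Difference: 10.4 dB in favour of B.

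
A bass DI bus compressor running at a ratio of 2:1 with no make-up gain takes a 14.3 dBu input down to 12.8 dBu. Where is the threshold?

11.3 dBu

Let T be the threshold. Output overshoot = (input overshoot)/R, so 12.8 − T = (14.3 − T)/2.
2·(12.8 − T) = 14.3 − T → 1·T = 25.6 − 14.3 = 11.3.
T = 11.3/1 = 11.3 dBu.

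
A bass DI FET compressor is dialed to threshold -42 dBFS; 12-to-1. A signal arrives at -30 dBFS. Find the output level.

Overshoot: -30 − (-42) = 12 dB.
12:1 compression reduces that to 12/12 = 1 dB over.
Output = -42 + 1 = -41 dBFS.

-41 dBFS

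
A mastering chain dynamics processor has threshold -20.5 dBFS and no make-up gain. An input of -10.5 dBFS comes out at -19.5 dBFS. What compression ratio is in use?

Input overshoot = -10.5 − (-20.5) = 10 dB; output overshoot = -19.5 − (-20.5) = 1 dB.
Ratio = 10 / 1 = 10.

10:1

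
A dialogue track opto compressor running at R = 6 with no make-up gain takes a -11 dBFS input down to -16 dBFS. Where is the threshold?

-17 dBFS

Gain reduction = -11 − (-16) = 5 dB; output overshoot = GR / (R − 1) = 5 / 5 = 1 dB.
Threshold = output − output overshoot = -16 − 1 = -17 dBFS.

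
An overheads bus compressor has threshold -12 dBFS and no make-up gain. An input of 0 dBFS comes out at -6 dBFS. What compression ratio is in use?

2:1

Input overshoot = 0 − (-12) = 12 dB; output overshoot = -6 − (-12) = 6 dB.
Ratio = 12 / 6 = 2.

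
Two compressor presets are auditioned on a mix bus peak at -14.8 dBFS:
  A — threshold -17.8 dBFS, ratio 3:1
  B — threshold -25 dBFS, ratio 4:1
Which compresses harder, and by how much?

B, by 5.65 dB

A: 3 dB over, compressed to 1 dB over, so 2 dB of GR.
B: 10.2 dB over, compressed to 2.55 dB over, so 7.65 dB of GR.
Difference: 5.65 dB in favour of B.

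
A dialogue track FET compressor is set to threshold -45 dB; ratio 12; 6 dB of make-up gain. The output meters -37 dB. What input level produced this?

Remove make-up: -37 − 6 = -43 dB.
That's 2 dB above the -45 dB threshold.
Input overshoot = R × output overshoot = 24 dB → input = -45 + 24 = -21 dB.

-21 dB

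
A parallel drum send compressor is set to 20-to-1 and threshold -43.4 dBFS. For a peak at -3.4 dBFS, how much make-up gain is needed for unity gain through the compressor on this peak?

Overshoot 40 dB → 40/20 = 2 dB after compression, so the compressed level is -43.4 + 2 = -41.4 dBFS.
Make-up = target − compressed = -3.4 − (-41.4) = 38 dB.

38 dB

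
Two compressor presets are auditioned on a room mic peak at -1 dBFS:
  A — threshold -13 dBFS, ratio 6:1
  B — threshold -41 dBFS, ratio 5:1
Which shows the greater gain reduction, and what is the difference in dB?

B, by 22 dB

A: 12 dB over, compressed to 2 dB over, so 10 dB of GR.
B: 40 dB over, compressed to 8 dB over, so 32 dB of GR.
B applies 22 dB more gain reduction.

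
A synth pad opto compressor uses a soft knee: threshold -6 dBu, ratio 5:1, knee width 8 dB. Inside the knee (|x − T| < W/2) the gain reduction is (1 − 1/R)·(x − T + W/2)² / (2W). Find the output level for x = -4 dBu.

-5.8 dBu

x − T + W/2 = -4 − (-6) + 4 = 6.
GR = (1 − 1/5) × 6² / 16 = 0.8 × 36 / 16 = 1.8 dB.
Output = -4 − 1.8 = -5.8 dBu.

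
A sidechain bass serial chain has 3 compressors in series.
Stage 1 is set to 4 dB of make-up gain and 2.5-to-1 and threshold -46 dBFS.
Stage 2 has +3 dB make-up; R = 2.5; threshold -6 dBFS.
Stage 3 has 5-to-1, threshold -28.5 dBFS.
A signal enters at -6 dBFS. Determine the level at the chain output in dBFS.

Stage 1: 40 dB above -46 dBFS, reduced 2.5:1 to 16 dB above → -30 dBFS; +4 dB make-up → -26 dBFS.
Stage 2: -26 dBFS ≤ -6 dBFS, so stage 2 doesn't engage; make-up brings it to -23 dBFS.
Stage 3: -23 dBFS is 5.5 dB over -28.5 dBFS; at 5:1 that becomes 1.1 dB over, giving -27.4 dBFS.

-27.4 dBFS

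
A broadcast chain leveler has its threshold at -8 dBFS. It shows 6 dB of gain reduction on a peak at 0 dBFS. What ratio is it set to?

4:1

Input overshoot = 0 − (-8) = 8 dB.
Output overshoot = 8 − 6 = 2 dB.
Ratio = input overshoot / output overshoot = 8 / 2 = 4.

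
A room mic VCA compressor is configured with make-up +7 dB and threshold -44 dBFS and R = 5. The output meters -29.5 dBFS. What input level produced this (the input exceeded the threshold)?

Remove make-up: -29.5 − 7 = -36.5 dBFS.
Post-compression overshoot = -36.5 − (-44) = 7.5 dB.
Input overshoot = R × output overshoot = 37.5 dB → input = -44 + 37.5 = -6.5 dBFS.

-6.5 dBFS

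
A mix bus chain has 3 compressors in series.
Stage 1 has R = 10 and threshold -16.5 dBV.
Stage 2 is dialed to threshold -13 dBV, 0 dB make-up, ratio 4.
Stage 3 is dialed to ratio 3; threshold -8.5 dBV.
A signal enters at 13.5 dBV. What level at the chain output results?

-13.5 dBV

Stage 1: 13.5 dBV is 30 dB over -16.5 dBV; at 10:1 that becomes 3 dB over, giving -13.5 dBV.
Stage 2: -13.5 dBV is at or below the -13 dBV threshold — no compression; output -13.5 dBV.
Stage 3: -13.5 dBV ≤ -8.5 dBV, so stage 3 doesn't engage; output -13.5 dBV.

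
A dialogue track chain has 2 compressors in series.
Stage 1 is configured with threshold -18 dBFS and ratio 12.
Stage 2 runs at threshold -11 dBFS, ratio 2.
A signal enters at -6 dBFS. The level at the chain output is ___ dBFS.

-17 dBFS

Stage 1: 12 dB above -18 dBFS, reduced 12:1 to 1 dB above → -17 dBFS.
Stage 2: -17 dBFS is at or below the -11 dBFS threshold — no compression; output -17 dBFS.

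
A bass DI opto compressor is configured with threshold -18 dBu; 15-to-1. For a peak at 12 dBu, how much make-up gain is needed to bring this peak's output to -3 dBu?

Overshoot 30 dB → 30/15 = 2 dB after compression, so the compressed level is -18 + 2 = -16 dBu.
Make-up = target − compressed = -3 − (-16) = 13 dB.

13 dB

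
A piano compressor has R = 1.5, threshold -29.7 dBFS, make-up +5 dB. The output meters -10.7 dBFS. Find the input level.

Before make-up, the level was -10.7 − 5 = -15.7 dBFS.
The compressed level sits -15.7 − (-29.7) = 14 dB over threshold.
Before 1.5:1 compression the overshoot was 14 × 1.5 = 21 dB, so input = -29.7 + 21 = -8.7 dBFS.

-8.7 dBFS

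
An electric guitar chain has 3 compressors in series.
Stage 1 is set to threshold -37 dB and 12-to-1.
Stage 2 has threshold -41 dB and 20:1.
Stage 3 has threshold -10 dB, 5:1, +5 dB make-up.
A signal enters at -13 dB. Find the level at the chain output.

Stage 1: 24 dB above -37 dB, reduced 12:1 to 2 dB above → -35 dB.
Stage 2: overshoot 6 dB → 6/20 = 0.3 dB → -40.7 dB.
Stage 3: below threshold (-40.7 ≤ -10); passes unchanged; make-up brings it to -35.7 dB.

-35.7 dB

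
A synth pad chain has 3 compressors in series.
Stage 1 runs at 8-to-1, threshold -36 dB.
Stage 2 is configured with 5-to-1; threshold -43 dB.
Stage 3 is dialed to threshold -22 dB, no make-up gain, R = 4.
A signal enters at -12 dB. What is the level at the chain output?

Stage 1: 24 dB above -36 dB, reduced 8:1 to 3 dB above → -33 dB.
Stage 2: -33 dB is 10 dB over -43 dB; at 5:1 that becomes 2 dB over, giving -41 dB.
Stage 3: -41 dB ≤ -22 dB, so stage 3 doesn't engage; output -41 dB.

-41 dB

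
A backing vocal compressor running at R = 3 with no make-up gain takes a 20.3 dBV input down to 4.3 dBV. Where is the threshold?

-3.7 dBV

Gain reduction = 20.3 − 4.3 = 16 dB; output overshoot = GR / (R − 1) = 16 / 2 = 8 dB.
Threshold = output − output overshoot = 4.3 − 8 = -3.7 dBV.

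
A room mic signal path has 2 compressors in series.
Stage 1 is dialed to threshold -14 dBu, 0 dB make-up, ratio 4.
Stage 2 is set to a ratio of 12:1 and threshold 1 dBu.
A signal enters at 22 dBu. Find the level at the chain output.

-5 dBu

Stage 1: 22 dBu is 36 dB over -14 dBu; at 4:1 that becomes 9 dB over, giving -5 dBu.
Stage 2: -5 dBu is at or below the 1 dBu threshold — no compression; output -5 dBu.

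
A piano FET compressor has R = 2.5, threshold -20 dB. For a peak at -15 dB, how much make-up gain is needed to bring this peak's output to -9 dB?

9 dB

The peak compresses to -20 + 5/2.5 = -18 dB.
To reach -9 dB requires -9 − (-18) = 9 dB of make-up.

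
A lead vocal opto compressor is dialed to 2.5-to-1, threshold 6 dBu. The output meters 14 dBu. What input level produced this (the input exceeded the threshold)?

26 dBu

Post-compression overshoot = 14 − 6 = 8 dB.
Input overshoot = R × output overshoot = 20 dB → input = 6 + 20 = 26 dBu.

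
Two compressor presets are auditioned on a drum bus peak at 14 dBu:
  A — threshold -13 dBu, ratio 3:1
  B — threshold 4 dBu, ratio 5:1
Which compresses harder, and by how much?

A: 27 dB over, compressed to 9 dB over, so 18 dB of GR.
B: 10 dB over, compressed to 2 dB over, so 8 dB of GR.
A applies 10 dB more gain reduction.

A, by 10 dB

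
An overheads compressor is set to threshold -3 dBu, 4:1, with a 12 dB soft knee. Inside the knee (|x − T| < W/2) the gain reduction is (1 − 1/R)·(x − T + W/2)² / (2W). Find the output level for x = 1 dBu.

-2.125 dBu

x − T + W/2 = 1 − (-3) + 6 = 10.
GR = (1 − 1/4) × 10² / 24 = 0.75 × 100 / 24 = 3.125 dB.
Output = 1 − 3.125 = -2.125 dBu.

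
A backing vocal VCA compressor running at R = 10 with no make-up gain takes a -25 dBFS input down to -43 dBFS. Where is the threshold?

Let T be the threshold. Output overshoot = (input overshoot)/R, so -43 − T = (-25 − T)/10.
10·(-43 − T) = -25 − T → 9·T = -430 − (-25) = -405.
T = -405/9 = -45 dBFS.

-45 dBFS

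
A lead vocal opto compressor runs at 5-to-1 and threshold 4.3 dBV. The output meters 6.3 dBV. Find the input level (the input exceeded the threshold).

The compressed level sits 6.3 − 4.3 = 2 dB over threshold.
Input overshoot = R × output overshoot = 10 dB → input = 4.3 + 10 = 14.3 dBV.

14.3 dBV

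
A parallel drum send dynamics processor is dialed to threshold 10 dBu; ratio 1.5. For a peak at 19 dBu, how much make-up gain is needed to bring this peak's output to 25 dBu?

The peak compresses to 10 + 9/1.5 = 16 dBu.
To reach 25 dBu requires 25 − 16 = 9 dB of make-up.

9 dB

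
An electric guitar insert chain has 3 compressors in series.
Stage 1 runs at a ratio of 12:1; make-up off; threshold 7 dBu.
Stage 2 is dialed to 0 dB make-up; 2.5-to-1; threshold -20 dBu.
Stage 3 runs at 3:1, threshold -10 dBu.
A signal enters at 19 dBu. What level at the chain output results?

Stage 1: overshoot 12 dB → 12/12 = 1 dB → 8 dBu.
Stage 2: 28 dB above -20 dBu, reduced 2.5:1 to 11.2 dB above → -8.8 dBu.
Stage 3: 1.2 dB above -10 dBu, reduced 3:1 to 0.4 dB above → -9.6 dBu.

-9.6 dBu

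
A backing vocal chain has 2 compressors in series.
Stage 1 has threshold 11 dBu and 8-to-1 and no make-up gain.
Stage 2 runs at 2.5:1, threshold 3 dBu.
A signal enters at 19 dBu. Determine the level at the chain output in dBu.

6.6 dBu

Stage 1: 19 dBu is 8 dB over 11 dBu; at 8:1 that becomes 1 dB over, giving 12 dBu.
Stage 2: 12 dBu is 9 dB over 3 dBu; at 2.5:1 that becomes 3.6 dB over, giving 6.6 dBu.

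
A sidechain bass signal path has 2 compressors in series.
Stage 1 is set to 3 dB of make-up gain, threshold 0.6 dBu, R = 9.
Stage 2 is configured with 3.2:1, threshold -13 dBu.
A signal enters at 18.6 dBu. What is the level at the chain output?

Stage 1: 18.6 dBu is 18 dB over 0.6 dBu; at 9:1 that becomes 2 dB over, giving 2.6 dBu; +3 dB make-up → 5.6 dBu.
Stage 2: overshoot 18.6 dB → 18.6/3.2 = 5.8125 dB → -7.1875 dBu.

-7.1875 dBu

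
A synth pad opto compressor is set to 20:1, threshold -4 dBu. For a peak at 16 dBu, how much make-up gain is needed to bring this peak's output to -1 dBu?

The peak compresses to -4 + 20/20 = -3 dBu.
To reach -1 dBu requires -1 − (-3) = 2 dB of make-up.

2 dB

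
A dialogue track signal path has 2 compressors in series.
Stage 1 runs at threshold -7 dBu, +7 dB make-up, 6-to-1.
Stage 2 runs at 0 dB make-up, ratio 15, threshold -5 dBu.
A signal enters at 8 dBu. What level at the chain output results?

-4.5 dBu

Stage 1: 8 dBu is 15 dB over -7 dBu; at 6:1 that becomes 2.5 dB over, giving -4.5 dBu; +7 dB make-up → 2.5 dBu.
Stage 2: 7.5 dB above -5 dBu, reduced 15:1 to 0.5 dB above → -4.5 dBu.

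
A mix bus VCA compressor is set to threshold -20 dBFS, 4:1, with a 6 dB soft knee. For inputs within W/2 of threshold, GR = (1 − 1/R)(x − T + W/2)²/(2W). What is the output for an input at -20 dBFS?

x − T + W/2 = -20 − (-20) + 3 = 3.
GR = (1 − 1/4) × 3² / 12 = 0.75 × 9 / 12 = 0.5625 dB.
Output = -20 − 0.5625 = -20.5625 dBFS.

-20.5625 dBFS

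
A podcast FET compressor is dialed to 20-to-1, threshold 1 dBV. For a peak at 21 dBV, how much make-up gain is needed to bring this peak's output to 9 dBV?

Without make-up, output = threshold + overshoot/20 = 1 + 1 = 2 dBV.
Gap to target: 7 dB.

7 dB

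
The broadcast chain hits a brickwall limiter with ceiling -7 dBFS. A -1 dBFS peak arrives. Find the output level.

The limiter clamps the peak to its -7 dBFS ceiling.

-7 dBFS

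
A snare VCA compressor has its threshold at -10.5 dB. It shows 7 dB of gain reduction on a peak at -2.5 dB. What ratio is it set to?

Input overshoot = -2.5 − (-10.5) = 8 dB.
Output overshoot = 8 − 7 = 1 dB.
Ratio = input overshoot / output overshoot = 8 / 1 = 8.

8:1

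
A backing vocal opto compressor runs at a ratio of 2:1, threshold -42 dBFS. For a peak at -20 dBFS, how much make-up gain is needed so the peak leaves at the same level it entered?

11 dB

Overshoot 22 dB → 22/2 = 11 dB after compression, so the compressed level is -42 + 11 = -31 dBFS.
Make-up = target − compressed = -20 − (-31) = 11 dB.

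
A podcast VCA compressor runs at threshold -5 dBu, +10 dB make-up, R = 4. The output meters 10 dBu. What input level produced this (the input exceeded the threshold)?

15 dBu

Stripping the +10 dB make-up gives 0 dBu at the gain stage.
Post-compression overshoot = 0 − (-5) = 5 dB.
Input overshoot = R × output overshoot = 20 dB → input = -5 + 20 = 15 dBu.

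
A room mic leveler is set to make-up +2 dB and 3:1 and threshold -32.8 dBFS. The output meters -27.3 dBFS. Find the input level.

Stripping the +2 dB make-up gives -29.3 dBFS at the gain stage.
The compressed level sits -29.3 − (-32.8) = 3.5 dB over threshold.
Input overshoot = R × output overshoot = 10.5 dB → input = -32.8 + 10.5 = -22.3 dBFS.

-22.3 dBFS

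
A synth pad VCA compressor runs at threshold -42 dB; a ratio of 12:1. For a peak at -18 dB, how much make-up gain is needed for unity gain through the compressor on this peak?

22 dB

Without make-up, output = threshold + overshoot/12 = -42 + 2 = -40 dB.
Gap to target: 22 dB.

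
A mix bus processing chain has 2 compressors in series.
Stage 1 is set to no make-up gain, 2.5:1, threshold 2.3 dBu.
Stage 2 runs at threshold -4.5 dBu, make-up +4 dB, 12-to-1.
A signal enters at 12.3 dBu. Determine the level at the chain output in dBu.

0.4 dBu

Stage 1: 10 dB above 2.3 dBu, reduced 2.5:1 to 4 dB above → 6.3 dBu.
Stage 2: 6.3 dBu is 10.8 dB over -4.5 dBu; at 12:1 that becomes 0.9 dB over, giving -3.6 dBu; +4 dB make-up → 0.4 dBu.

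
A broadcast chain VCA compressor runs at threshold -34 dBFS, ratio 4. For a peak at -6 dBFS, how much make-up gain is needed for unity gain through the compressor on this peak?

The peak compresses to -34 + 28/4 = -27 dBFS.
To reach -6 dBFS requires -6 − (-27) = 21 dB of make-up.

21 dB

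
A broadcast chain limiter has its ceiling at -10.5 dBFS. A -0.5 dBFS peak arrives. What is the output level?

-10.5 dBFS

A brickwall limiter is an ∞:1 compressor: any input above the ceiling is clamped to -10.5 dBFS.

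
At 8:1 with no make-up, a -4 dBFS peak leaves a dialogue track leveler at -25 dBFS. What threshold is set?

Gain reduction = -4 − (-25) = 21 dB; output overshoot = GR / (R − 1) = 21 / 7 = 3 dB.
Threshold = output − output overshoot = -25 − 3 = -28 dBFS.

-28 dBFS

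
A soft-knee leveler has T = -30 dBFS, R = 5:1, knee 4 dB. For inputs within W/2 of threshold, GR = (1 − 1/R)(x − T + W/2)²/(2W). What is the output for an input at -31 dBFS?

x − T + W/2 = -31 − (-30) + 2 = 1.
GR = (1 − 1/5) × 1² / 8 = 0.8 × 1 / 8 = 0.1 dB.
Output = -31 − 0.1 = -31.1 dBFS.

-31.1 dBFS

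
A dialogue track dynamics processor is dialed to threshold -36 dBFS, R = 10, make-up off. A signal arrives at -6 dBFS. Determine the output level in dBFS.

Overshoot: -6 − (-36) = 30 dB.
The 30 dB excess becomes 3 dB after 10:1 reduction.
Output = -36 + 3 = -33 dBFS.

-33 dBFS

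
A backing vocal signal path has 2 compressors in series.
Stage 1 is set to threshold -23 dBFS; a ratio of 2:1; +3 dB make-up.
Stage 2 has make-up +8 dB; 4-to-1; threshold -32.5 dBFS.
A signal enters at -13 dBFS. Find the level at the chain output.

-20.125 dBFS

Stage 1: -13 dBFS is 10 dB over -23 dBFS; at 2:1 that becomes 5 dB over, giving -18 dBFS; +3 dB make-up → -15 dBFS.
Stage 2: overshoot 17.5 dB → 17.5/4 = 4.375 dB → -28.125 dBFS; +8 dB make-up → -20.125 dBFS.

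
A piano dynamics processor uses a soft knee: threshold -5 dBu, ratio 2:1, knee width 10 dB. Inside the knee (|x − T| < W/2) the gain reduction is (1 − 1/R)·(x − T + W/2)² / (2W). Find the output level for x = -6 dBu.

-6.4 dBu

x − T + W/2 = -6 − (-5) + 5 = 4.
GR = (1 − 1/2) × 4² / 20 = 0.5 × 16 / 20 = 0.4 dB.
Output = -6 − 0.4 = -6.4 dBu.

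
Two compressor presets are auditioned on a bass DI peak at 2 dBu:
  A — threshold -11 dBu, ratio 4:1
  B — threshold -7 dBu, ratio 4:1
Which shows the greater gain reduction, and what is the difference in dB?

A, by 3 dB

A: 13 dB over, compressed to 3.25 dB over, so 9.75 dB of GR.
B: 9 dB over, compressed to 2.25 dB over, so 6.75 dB of GR.
Difference: 3 dB in favour of A.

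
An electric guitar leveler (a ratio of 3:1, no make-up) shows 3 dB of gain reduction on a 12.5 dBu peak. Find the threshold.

8 dBu

Gain reduction = 12.5 − 9.5 = 3 dB; output overshoot = GR / (R − 1) = 3 / 2 = 1.5 dB.
Threshold = output − output overshoot = 9.5 − 1.5 = 8 dBu.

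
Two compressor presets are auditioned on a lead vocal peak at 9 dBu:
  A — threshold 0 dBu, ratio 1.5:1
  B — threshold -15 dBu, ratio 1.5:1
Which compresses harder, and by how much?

B, by 5 dB

A: 9 dB over, compressed to 6 dB over, so 3 dB of GR.
B: 24 dB over, compressed to 16 dB over, so 8 dB of GR.
Difference: 5 dB in favour of B.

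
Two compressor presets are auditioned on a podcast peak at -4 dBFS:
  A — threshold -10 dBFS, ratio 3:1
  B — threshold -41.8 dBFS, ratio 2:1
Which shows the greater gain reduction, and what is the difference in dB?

B, by 14.9 dB

A: overshoot 6 dB → output overshoot 2 dB → GR 4 dB.
B: overshoot 37.8 dB → output overshoot 18.9 dB → GR 18.9 dB.
B applies 14.9 dB more gain reduction.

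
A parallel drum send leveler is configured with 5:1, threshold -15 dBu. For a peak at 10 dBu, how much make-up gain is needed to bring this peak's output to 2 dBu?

Overshoot 25 dB → 25/5 = 5 dB after compression, so the compressed level is -15 + 5 = -10 dBu.
Make-up = target − compressed = 2 − (-10) = 12 dB.

12 dB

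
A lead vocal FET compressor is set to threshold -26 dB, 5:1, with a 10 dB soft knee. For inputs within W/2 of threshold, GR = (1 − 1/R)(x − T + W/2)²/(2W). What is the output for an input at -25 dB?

x − T + W/2 = -25 − (-26) + 5 = 6.
GR = (1 − 1/5) × 6² / 20 = 0.8 × 36 / 20 = 1.44 dB.
Output = -25 − 1.44 = -26.44 dB.

-26.44 dB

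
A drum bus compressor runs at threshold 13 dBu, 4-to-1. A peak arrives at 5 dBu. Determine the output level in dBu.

5 dBu is 8 dB below the 13 dBu threshold, so no gain reduction is applied.
Output = input = 5 dBu.

5 dBu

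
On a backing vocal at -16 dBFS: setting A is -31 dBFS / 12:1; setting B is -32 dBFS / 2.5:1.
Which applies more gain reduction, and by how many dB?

A: GR = 15 − 15/12 = 13.75 dB.
B: GR = 16 − 16/2.5 = 9.6 dB.
Difference: 4.15 dB in favour of A.

A, by 4.15 dB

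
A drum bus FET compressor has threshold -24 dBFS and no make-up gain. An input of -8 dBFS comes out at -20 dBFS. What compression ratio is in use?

4:1

Input overshoot = -8 − (-24) = 16 dB; output overshoot = -20 − (-24) = 4 dB.
Ratio = 16 / 4 = 4.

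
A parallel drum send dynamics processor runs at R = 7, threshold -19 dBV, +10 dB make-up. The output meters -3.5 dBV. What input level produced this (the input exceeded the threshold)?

Before make-up, the level was -3.5 − 10 = -13.5 dBV.
The compressed level sits -13.5 − (-19) = 5.5 dB over threshold.
Undo the ratio: input overshoot = 5.5 × 7 = 38.5 dB, giving input = 19.5 dBV.

19.5 dBV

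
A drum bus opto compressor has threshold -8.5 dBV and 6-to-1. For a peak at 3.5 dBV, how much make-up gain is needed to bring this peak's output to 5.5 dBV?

12 dB

Overshoot 12 dB → 12/6 = 2 dB after compression, so the compressed level is -8.5 + 2 = -6.5 dBV.
Make-up = target − compressed = 5.5 − (-6.5) = 12 dB.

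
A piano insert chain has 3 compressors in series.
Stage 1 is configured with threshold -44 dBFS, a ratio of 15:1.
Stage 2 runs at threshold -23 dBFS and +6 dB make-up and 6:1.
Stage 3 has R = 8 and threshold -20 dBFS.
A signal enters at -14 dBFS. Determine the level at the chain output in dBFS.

-36 dBFS

Stage 1: overshoot 30 dB → 30/15 = 2 dB → -42 dBFS.
Stage 2: -42 dBFS ≤ -23 dBFS, so stage 2 doesn't engage; make-up brings it to -36 dBFS.
Stage 3: -36 dBFS is at or below the -20 dBFS threshold — no compression; output -36 dBFS.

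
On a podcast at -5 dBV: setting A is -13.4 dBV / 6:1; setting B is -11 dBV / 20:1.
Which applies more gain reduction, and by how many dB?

A: 8.4 dB over, compressed to 1.4 dB over, so 7 dB of GR.
B: 6 dB over, compressed to 0.3 dB over, so 5.7 dB of GR.
A applies 1.3 dB more gain reduction.

A, by 1.3 dB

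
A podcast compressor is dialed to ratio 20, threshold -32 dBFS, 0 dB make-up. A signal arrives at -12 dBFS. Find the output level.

-31 dBFS

-12 dBFS sits 20 dB over threshold.
20:1 compression reduces that to 20/20 = 1 dB over.
So the level is -32 + 1 = -31 dBFS.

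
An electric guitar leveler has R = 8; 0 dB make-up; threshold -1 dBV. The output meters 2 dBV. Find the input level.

The compressed level sits 2 − (-1) = 3 dB over threshold.
Before 8:1 compression the overshoot was 3 × 8 = 24 dB, so input = -1 + 24 = 23 dBV.

23 dBV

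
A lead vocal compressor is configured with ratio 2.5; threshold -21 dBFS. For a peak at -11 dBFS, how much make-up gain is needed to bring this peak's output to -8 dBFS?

Overshoot 10 dB → 10/2.5 = 4 dB after compression, so the compressed level is -21 + 4 = -17 dBFS.
Make-up = target − compressed = -8 − (-17) = 9 dB.

9 dB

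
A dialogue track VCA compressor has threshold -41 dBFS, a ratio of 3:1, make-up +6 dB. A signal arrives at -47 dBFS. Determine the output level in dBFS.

-41 dBFS

-47 dBFS is 6 dB below the -41 dBFS threshold, so no gain reduction is applied.
Make-up gain adds 6 dB: -47 + 6 = -41 dBFS.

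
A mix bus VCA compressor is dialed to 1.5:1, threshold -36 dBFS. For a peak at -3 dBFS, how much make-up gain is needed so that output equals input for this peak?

Overshoot 33 dB → 33/1.5 = 22 dB after compression, so the compressed level is -36 + 22 = -14 dBFS.
Make-up = target − compressed = -3 − (-14) = 11 dB.

11 dB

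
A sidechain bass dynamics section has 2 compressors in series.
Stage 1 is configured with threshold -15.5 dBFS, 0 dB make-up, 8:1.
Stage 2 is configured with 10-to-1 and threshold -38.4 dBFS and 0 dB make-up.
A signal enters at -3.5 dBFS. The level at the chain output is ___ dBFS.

-35.96 dBFS

Stage 1: -3.5 dBFS is 12 dB over -15.5 dBFS; at 8:1 that becomes 1.5 dB over, giving -14 dBFS.
Stage 2: 24.4 dB above -38.4 dBFS, reduced 10:1 to 2.44 dB above → -35.96 dBFS.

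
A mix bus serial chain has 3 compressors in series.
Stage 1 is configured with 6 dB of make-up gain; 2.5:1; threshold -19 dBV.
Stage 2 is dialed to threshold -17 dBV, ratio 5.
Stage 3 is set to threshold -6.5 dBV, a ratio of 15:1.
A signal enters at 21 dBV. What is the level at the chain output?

Stage 1: overshoot 40 dB → 40/2.5 = 16 dB → -3 dBV; +6 dB make-up → 3 dBV.
Stage 2: 20 dB above -17 dBV, reduced 5:1 to 4 dB above → -13 dBV.
Stage 3: below threshold (-13 ≤ -6.5); passes unchanged; output -13 dBV.

-13 dBV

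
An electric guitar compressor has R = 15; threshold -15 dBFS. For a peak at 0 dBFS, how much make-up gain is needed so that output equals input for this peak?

Overshoot 15 dB → 15/15 = 1 dB after compression, so the compressed level is -15 + 1 = -14 dBFS.
Make-up = target − compressed = 0 − (-14) = 14 dB.

14 dB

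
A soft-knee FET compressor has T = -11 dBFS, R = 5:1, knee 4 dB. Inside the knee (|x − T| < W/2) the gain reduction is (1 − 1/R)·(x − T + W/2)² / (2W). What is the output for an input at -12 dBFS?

-12.1 dBFS

x − T + W/2 = -12 − (-11) + 2 = 1.
GR = (1 − 1/5) × 1² / 8 = 0.8 × 1 / 8 = 0.1 dB.
Output = -12 − 0.1 = -12.1 dBFS.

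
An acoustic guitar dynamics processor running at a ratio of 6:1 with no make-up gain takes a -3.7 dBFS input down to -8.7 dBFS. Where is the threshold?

-9.7 dBFS

Input is 6 dB above T (since output overshoot × R = input overshoot: (-8.7 − T)·6 = -3.7 − T gives T = -9.7 dBFS).
Check: -9.7 + (-3.7 − (-9.7))/6 = -9.7 + 1 = -8.7 dBFS. ✓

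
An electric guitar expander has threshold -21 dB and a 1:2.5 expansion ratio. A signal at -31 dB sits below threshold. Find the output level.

-46 dB

Below threshold, a 1:2.5 expander applies gain = (2.5−1)×(T − x) of attenuation.
(2.5−1) × 10 = 15 dB, so output = -31 − 15 = -46 dB.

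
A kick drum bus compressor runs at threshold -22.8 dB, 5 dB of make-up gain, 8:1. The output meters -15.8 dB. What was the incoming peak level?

Stripping the +5 dB make-up gives -20.8 dB at the gain stage.
Post-compression overshoot = -20.8 − (-22.8) = 2 dB.
Undo the ratio: input overshoot = 2 × 8 = 16 dB, giving input = -6.8 dB.

-6.8 dB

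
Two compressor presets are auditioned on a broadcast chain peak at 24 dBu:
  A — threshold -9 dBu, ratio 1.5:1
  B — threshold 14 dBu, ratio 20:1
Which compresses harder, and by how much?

A, by 1.5 dB

A: GR = 33 − 33/1.5 = 11 dB.
B: GR = 10 − 10/20 = 9.5 dB.
A reduces 1.5 dB more.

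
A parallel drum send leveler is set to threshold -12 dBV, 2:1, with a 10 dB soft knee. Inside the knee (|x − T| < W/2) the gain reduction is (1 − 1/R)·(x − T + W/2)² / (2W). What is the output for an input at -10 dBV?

x − T + W/2 = -10 − (-12) + 5 = 7.
GR = (1 − 1/2) × 7² / 20 = 0.5 × 49 / 20 = 1.225 dB.
Output = -10 − 1.225 = -11.225 dBV.

-11.225 dBV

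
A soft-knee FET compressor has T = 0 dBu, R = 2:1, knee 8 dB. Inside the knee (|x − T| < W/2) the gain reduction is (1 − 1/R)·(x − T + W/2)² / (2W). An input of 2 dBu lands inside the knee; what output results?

0.875 dBu

x − T + W/2 = 2 − 0 + 4 = 6.
GR = (1 − 1/2) × 6² / 16 = 0.5 × 36 / 16 = 1.125 dB.
Output = 2 − 1.125 = 0.875 dBu.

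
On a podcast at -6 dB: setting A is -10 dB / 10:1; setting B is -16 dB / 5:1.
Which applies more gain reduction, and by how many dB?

A: 4 dB over, compressed to 0.4 dB over, so 3.6 dB of GR.
B: 10 dB over, compressed to 2 dB over, so 8 dB of GR.
B reduces 4.4 dB more.

B, by 4.4 dB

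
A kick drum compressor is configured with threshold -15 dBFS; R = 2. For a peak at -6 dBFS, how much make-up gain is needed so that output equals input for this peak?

Overshoot 9 dB → 9/2 = 4.5 dB after compression, so the compressed level is -15 + 4.5 = -10.5 dBFS.
Make-up = target − compressed = -6 − (-10.5) = 4.5 dB.

4.5 dB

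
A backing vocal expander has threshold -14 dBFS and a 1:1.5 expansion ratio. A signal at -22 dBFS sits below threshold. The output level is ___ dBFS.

Below threshold, a 1:1.5 expander applies gain = (1.5−1)×(T − x) of attenuation.
(1.5−1) × 8 = 4 dB, so output = -22 − 4 = -26 dBFS.

-26 dBFS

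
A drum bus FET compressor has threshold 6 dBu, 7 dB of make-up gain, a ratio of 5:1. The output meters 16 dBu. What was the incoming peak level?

21 dBu

Remove make-up: 16 − 7 = 9 dBu.
That's 3 dB above the 6 dBu threshold.
Undo the ratio: input overshoot = 3 × 5 = 15 dB, giving input = 21 dBu.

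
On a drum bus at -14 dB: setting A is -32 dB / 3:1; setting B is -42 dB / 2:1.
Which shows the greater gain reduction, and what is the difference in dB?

A: 18 dB over, compressed to 6 dB over, so 12 dB of GR.
B: 28 dB over, compressed to 14 dB over, so 14 dB of GR.
Difference: 2 dB in favour of B.

B, by 2 dB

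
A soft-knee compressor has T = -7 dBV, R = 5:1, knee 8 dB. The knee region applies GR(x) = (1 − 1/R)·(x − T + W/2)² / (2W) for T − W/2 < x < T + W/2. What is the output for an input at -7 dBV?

-7.8 dBV

x − T + W/2 = -7 − (-7) + 4 = 4.
GR = (1 − 1/5) × 4² / 16 = 0.8 × 16 / 16 = 0.8 dB.
Output = -7 − 0.8 = -7.8 dBV.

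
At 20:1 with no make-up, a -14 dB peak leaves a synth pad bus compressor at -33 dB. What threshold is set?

Input is 20 dB above T (since output overshoot × R = input overshoot: (-33 − T)·20 = -14 − T gives T = -34 dB).
Check: -34 + (-14 − (-34))/20 = -34 + 1 = -33 dB. ✓

-34 dB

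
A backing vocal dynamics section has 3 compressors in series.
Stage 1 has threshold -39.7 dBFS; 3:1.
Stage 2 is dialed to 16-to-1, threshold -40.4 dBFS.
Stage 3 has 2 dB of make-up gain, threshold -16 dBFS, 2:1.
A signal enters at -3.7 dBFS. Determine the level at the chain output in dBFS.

Stage 1: -3.7 dBFS is 36 dB over -39.7 dBFS; at 3:1 that becomes 12 dB over, giving -27.7 dBFS.
Stage 2: 12.7 dB above -40.4 dBFS, reduced 16:1 to 0.79375 dB above → -39.60625 dBFS.
Stage 3: -39.60625 dBFS ≤ -16 dBFS, so stage 3 doesn't engage; make-up brings it to -37.60625 dBFS.

-37.60625 dBFS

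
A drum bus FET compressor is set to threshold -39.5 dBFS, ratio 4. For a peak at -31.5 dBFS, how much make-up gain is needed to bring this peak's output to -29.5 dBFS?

8 dB

Overshoot 8 dB → 8/4 = 2 dB after compression, so the compressed level is -39.5 + 2 = -37.5 dBFS.
Make-up = target − compressed = -29.5 − (-37.5) = 8 dB.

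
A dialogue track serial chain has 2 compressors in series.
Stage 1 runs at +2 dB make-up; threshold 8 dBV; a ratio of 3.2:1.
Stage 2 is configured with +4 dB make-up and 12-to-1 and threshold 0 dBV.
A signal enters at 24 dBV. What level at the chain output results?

Stage 1: overshoot 16 dB → 16/3.2 = 5 dB → 13 dBV; +2 dB make-up → 15 dBV.
Stage 2: 15 dBV is 15 dB over 0 dBV; at 12:1 that becomes 1.25 dB over, giving 1.25 dBV; +4 dB make-up → 5.25 dBV.

5.25 dBV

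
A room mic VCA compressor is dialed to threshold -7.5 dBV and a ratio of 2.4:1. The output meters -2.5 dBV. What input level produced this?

4.5 dBV

Post-compression overshoot = -2.5 − (-7.5) = 5 dB.
Undo the ratio: input overshoot = 5 × 2.4 = 12 dB, giving input = 4.5 dBV.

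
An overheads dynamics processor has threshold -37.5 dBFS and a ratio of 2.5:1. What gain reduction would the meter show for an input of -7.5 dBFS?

18 dB

Overshoot = -7.5 − (-37.5) = 30 dB.
After 2.5:1 compression the overshoot becomes 30/2.5 = 12 dB.
So the signal is attenuated by 30 − 12 = 18 dB.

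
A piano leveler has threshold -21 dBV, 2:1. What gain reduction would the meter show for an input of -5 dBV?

Overshoot = -5 − (-21) = 16 dB.
At 2:1, output sits 16/2 = 8 dB above threshold.
GR = overshoot in − overshoot out = 16 − 8 = 8 dB.

8 dB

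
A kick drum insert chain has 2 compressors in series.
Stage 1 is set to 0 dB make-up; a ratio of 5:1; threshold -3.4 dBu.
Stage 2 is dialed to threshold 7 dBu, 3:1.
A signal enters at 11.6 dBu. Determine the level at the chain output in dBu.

-0.4 dBu

Stage 1: 15 dB above -3.4 dBu, reduced 5:1 to 3 dB above → -0.4 dBu.
Stage 2: -0.4 dBu is at or below the 7 dBu threshold — no compression; output -0.4 dBu.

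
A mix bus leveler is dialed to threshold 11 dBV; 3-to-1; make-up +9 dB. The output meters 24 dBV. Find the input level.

23 dBV

Stripping the +9 dB make-up gives 15 dBV at the gain stage.
That's 4 dB above the 11 dBV threshold.
Before 3:1 compression the overshoot was 4 × 3 = 12 dB, so input = 11 + 12 = 23 dBV.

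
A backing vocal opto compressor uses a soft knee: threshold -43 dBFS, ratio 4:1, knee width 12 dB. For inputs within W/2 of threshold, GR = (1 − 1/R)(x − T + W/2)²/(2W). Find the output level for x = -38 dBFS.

-41.78125 dBFS

x − T + W/2 = -38 − (-43) + 6 = 11.
GR = (1 − 1/4) × 11² / 24 = 0.75 × 121 / 24 = 3.78125 dB.
Output = -38 − 3.78125 = -41.78125 dBFS.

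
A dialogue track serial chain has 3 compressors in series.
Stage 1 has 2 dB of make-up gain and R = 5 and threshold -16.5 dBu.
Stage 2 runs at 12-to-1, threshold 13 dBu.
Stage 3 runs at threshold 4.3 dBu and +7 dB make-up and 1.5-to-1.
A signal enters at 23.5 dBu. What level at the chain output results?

0.5 dBu

Stage 1: 40 dB above -16.5 dBu, reduced 5:1 to 8 dB above → -8.5 dBu; +2 dB make-up → -6.5 dBu.
Stage 2: below threshold (-6.5 ≤ 13); passes unchanged; output -6.5 dBu.
Stage 3: -6.5 dBu is at or below the 4.3 dBu threshold — no compression; make-up brings it to 0.5 dBu.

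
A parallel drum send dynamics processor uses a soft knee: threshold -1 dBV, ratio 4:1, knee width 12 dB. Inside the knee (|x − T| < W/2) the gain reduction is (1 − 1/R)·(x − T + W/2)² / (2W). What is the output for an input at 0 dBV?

x − T + W/2 = 0 − (-1) + 6 = 7.
GR = (1 − 1/4) × 7² / 24 = 0.75 × 49 / 24 = 1.53125 dB.
Output = 0 − 1.53125 = -1.53125 dBV.

-1.53125 dBV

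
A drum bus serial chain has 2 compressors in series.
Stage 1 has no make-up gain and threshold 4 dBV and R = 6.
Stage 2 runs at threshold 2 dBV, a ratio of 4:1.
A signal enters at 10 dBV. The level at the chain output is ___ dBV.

2.75 dBV

Stage 1: 6 dB above 4 dBV, reduced 6:1 to 1 dB above → 5 dBV.
Stage 2: 3 dB above 2 dBV, reduced 4:1 to 0.75 dB above → 2.75 dBV.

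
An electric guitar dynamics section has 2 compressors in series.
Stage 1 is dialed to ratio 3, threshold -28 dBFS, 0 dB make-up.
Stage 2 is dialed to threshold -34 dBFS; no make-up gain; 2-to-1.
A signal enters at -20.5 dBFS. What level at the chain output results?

-29.75 dBFS

Stage 1: overshoot 7.5 dB → 7.5/3 = 2.5 dB → -25.5 dBFS.
Stage 2: -25.5 dBFS is 8.5 dB over -34 dBFS; at 2:1 that becomes 4.25 dB over, giving -29.75 dBFS.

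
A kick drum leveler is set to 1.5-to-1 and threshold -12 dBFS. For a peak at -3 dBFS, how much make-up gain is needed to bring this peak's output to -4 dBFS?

2 dB

Overshoot 9 dB → 9/1.5 = 6 dB after compression, so the compressed level is -12 + 6 = -6 dBFS.
Make-up = target − compressed = -4 − (-6) = 2 dB.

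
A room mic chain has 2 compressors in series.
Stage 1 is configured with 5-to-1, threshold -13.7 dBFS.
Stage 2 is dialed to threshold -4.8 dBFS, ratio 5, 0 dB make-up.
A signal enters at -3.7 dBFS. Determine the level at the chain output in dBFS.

-11.7 dBFS

Stage 1: 10 dB above -13.7 dBFS, reduced 5:1 to 2 dB above → -11.7 dBFS.
Stage 2: -11.7 dBFS is at or below the -4.8 dBFS threshold — no compression; output -11.7 dBFS.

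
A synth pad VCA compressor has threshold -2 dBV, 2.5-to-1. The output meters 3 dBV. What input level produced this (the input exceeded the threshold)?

Post-compression overshoot = 3 − (-2) = 5 dB.
Before 2.5:1 compression the overshoot was 5 × 2.5 = 12.5 dB, so input = -2 + 12.5 = 10.5 dBV.

10.5 dBV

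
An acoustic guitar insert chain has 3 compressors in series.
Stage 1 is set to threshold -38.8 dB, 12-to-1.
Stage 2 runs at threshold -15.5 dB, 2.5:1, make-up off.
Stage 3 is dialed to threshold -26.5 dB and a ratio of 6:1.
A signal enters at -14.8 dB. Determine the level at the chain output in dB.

Stage 1: 24 dB above -38.8 dB, reduced 12:1 to 2 dB above → -36.8 dB.
Stage 2: -36.8 dB is at or below the -15.5 dB threshold — no compression; output -36.8 dB.
Stage 3: below threshold (-36.8 ≤ -26.5); passes unchanged; output -36.8 dB.

-36.8 dB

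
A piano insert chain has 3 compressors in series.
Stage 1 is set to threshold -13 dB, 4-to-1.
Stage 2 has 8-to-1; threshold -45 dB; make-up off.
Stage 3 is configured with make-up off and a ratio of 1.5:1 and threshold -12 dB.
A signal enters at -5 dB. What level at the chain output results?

Stage 1: overshoot 8 dB → 8/4 = 2 dB → -11 dB.
Stage 2: 34 dB above -45 dB, reduced 8:1 to 4.25 dB above → -40.75 dB.
Stage 3: below threshold (-40.75 ≤ -12); passes unchanged; output -40.75 dB.

-40.75 dB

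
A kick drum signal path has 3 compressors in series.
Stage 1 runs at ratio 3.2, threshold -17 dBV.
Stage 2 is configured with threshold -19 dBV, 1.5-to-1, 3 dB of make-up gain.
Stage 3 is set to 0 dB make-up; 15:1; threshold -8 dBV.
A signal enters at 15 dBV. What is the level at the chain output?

-8 dBV

Stage 1: overshoot 32 dB → 32/3.2 = 10 dB → -7 dBV.
Stage 2: overshoot 12 dB → 12/1.5 = 8 dB → -11 dBV; +3 dB make-up → -8 dBV.
Stage 3: -8 dBV is at or below the -8 dBV threshold — no compression; output -8 dBV.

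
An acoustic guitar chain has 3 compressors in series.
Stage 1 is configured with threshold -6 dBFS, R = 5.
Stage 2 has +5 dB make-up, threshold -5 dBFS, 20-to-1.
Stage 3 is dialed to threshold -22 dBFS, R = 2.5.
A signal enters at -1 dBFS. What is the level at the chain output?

Stage 1: overshoot 5 dB → 5/5 = 1 dB → -5 dBFS.
Stage 2: below threshold (-5 ≤ -5); passes unchanged; make-up brings it to 0 dBFS.
Stage 3: 0 dBFS is 22 dB over -22 dBFS; at 2.5:1 that becomes 8.8 dB over, giving -13.2 dBFS.

-13.2 dBFS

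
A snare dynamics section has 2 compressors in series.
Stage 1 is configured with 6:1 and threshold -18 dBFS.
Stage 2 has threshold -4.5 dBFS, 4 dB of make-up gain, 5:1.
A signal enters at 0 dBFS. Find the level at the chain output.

Stage 1: 0 dBFS is 18 dB over -18 dBFS; at 6:1 that becomes 3 dB over, giving -15 dBFS.
Stage 2: -15 dBFS is at or below the -4.5 dBFS threshold — no compression; make-up brings it to -11 dBFS.

-11 dBFS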